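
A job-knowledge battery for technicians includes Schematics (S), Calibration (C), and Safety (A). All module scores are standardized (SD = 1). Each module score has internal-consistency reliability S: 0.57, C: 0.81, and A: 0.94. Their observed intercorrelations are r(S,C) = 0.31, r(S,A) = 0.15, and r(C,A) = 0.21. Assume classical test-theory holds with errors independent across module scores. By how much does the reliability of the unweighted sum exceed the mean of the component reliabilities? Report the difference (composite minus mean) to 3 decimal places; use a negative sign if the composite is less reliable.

0.070

Var(sum) = 3 + 1.34 = 4.34; true-score variance = 2.32 + 1.34 = 3.66; composite reliability = 0.8433.
Mean component reliability = 0.7733.
Difference = 0.8433 − 0.7733 = 0.070.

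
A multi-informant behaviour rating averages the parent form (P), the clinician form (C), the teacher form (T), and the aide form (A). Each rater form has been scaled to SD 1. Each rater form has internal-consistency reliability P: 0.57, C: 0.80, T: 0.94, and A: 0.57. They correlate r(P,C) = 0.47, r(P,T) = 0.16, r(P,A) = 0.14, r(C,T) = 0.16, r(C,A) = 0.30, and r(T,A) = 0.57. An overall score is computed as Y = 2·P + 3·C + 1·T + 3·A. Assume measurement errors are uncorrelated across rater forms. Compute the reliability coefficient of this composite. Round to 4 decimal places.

Var(Y) = 2² + 3² + 1 + 3² + 2·[6·0.47 + 2·0.16 + 6·0.14 + 3·0.16 + 9·0.30 + 3·0.57] = 23 + 17.74 = 40.74.
Under uncorrelated errors the observed covariances equal the true-score covariances, so only the own-variance terms attenuate.
True-score variance = [2²·0.57 + 3²·0.80 + 0.94 + 3²·0.57] + 17.74 = 15.55 + 17.74 = 33.29.
Reliability = 33.29 / 40.74 = 0.8171.

0.8171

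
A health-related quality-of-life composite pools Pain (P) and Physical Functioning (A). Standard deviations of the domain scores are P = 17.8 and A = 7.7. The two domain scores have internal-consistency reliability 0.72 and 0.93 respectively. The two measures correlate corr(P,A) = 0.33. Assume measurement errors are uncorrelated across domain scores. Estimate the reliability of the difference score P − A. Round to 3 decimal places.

0.675

Var(P−A) = 17.8² + 7.7² − 2·17.8·7.7·0.33 = 376.13 − 90.4596 = 285.67.
With uncorrelated errors the cross-covariances are all true-score covariance, so they carry over unchanged; only the diagonal terms shrink to ρᵢσᵢ².
True-score variance = [17.8²·0.72 + 7.7²·0.93] − 90.4596 = 283.265 − 90.4596 = 192.805.
Reliability = 192.805 / 285.67 = 0.675.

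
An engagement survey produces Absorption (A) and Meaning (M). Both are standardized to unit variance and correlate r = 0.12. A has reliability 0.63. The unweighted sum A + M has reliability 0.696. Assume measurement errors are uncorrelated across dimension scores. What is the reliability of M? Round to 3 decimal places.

Var(A+M) = 2 + 2·0.12 = 2.240.
True-score variance = ρ_A + ρ_M + 2·0.12, so 0.696 = (0.63 + ρ_M + 0.24) / 2.240.
ρ_M = 0.696·2.240 − 0.63 − 0.24 = 0.689.

0.689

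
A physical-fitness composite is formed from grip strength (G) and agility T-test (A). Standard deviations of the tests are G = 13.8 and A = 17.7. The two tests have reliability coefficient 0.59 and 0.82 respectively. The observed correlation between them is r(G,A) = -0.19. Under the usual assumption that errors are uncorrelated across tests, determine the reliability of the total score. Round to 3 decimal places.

0.673

Var(G+A) = 13.8² + 17.7² + 2·[13.8·17.7·(-0.19)] = 503.73 − 92.8188 = 410.911.
Under uncorrelated errors the observed covariances equal the true-score covariances, so only the own-variance terms attenuate.
True-score variance = [13.8²·0.59 + 17.7²·0.82] − 92.8188 = 369.257 − 92.8188 = 276.439.
Reliability = 276.439 / 410.911 = 0.673.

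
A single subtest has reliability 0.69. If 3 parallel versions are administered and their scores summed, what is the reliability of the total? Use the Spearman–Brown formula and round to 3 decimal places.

0.870

ρ_k = kρ / (1 + (k−1)ρ) = 3·0.69 / (1 + 2·0.69) = 2.070 / 2.380 = 0.870.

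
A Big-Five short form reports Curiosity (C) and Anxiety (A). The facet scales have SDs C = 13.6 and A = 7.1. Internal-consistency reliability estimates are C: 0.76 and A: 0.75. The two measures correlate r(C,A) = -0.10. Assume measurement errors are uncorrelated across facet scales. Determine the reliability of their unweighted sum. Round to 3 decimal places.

Var(C+A) = 13.6² + 7.1² + 2·[13.6·7.1·(-0.10)] = 235.37 − 19.312 = 216.058.
Because errors are independent across components, Cov(Tᵢ,Tⱼ) = Cov(Xᵢ,Xⱼ); the off-diagonal part of the true-score variance is the same as above.
True-score variance = [13.6²·0.76 + 7.1²·0.75] − 19.312 = 178.377 − 19.312 = 159.065.
Reliability = 159.065 / 216.058 = 0.736.

0.736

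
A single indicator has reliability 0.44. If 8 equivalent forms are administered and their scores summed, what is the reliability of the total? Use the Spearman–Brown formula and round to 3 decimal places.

0.863

ρ_k = kρ / (1 + (k−1)ρ) = 8·0.44 / (1 + 7·0.44) = 3.520 / 4.080 = 0.863.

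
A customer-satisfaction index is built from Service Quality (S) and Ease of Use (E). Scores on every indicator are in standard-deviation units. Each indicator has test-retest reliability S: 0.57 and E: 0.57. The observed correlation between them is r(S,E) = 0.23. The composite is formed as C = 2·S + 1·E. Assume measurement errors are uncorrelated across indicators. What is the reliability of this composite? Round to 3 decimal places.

0.637

Var(C) = 2² + 1 + 2·[2·0.23] = 5 + 0.92 = 5.92.
Under uncorrelated errors the observed covariances equal the true-score covariances, so only the own-variance terms attenuate.
True-score variance = [2²·0.57 + 0.57] + 0.92 = 2.85 + 0.92 = 3.77.
Reliability = 3.77 / 5.92 = 0.637.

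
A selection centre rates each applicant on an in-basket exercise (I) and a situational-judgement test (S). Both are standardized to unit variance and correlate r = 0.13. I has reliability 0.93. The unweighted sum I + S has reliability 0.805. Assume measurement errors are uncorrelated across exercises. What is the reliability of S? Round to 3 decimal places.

Var(I+S) = 2 + 2·0.13 = 2.260.
True-score variance = ρ_I + ρ_S + 2·0.13, so 0.805 = (0.93 + ρ_S + 0.26) / 2.260.
ρ_S = 0.805·2.260 − 0.93 − 0.26 = 0.629.

0.629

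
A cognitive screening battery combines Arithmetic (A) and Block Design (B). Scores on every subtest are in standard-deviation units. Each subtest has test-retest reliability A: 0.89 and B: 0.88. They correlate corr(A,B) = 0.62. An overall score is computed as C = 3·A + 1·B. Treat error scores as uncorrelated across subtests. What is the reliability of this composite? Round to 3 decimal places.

Var(C) = 3² + 1 + 2·[3·0.62] = 10 + 3.72 = 13.72.
Under uncorrelated errors the observed covariances equal the true-score covariances, so only the own-variance terms attenuate.
True-score variance = [3²·0.89 + 0.88] + 3.72 = 8.89 + 3.72 = 12.61.
Reliability = 12.61 / 13.72 = 0.919.

0.919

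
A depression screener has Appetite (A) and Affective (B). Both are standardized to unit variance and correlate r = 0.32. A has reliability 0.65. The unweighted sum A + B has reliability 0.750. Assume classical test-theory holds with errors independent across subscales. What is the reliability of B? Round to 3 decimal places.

Var(A+B) = 2 + 2·0.32 = 2.640.
True-score variance = ρ_A + ρ_B + 2·0.32, so 0.750 = (0.65 + ρ_B + 0.64) / 2.640.
ρ_B = 0.750·2.640 − 0.65 − 0.64 = 0.690.

0.690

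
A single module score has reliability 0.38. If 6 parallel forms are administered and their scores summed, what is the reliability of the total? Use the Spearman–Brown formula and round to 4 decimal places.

ρ_k = kρ / (1 + (k−1)ρ) = 6·0.38 / (1 + 5·0.38) = 2.280 / 2.900 = 0.7862.

0.7862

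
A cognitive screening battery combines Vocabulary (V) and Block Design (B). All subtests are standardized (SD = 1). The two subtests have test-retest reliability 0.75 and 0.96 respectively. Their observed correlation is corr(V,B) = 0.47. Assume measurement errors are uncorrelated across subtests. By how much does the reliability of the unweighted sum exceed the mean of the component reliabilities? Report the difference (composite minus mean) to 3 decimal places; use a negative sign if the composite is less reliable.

0.046

Var(sum) = 2 + 0.94 = 2.94; true-score variance = 1.71 + 0.94 = 2.65; composite reliability = 0.9014.
Mean component reliability = 0.8550.
Difference = 0.9014 − 0.8550 = 0.046.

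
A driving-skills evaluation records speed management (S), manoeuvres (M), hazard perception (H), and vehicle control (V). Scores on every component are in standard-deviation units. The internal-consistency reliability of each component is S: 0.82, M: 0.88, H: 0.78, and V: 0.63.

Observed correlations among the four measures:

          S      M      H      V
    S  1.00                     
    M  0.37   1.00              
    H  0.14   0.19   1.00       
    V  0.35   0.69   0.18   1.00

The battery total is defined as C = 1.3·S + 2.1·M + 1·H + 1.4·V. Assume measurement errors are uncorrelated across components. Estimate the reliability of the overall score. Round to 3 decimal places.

0.902

Var(C) = 1.3² + 2.1² + 1 + 1.4² + 2·[2.73·0.37 + 1.3·0.14 + 1.82·0.35 + 2.1·0.19 + 2.94·0.69 + 1.4·0.18] = 9.06 + 9.0174 = 18.0774.
Because errors are independent across components, Cov(Tᵢ,Tⱼ) = Cov(Xᵢ,Xⱼ); the off-diagonal part of the true-score variance is the same as above.
True-score variance = [1.3²·0.82 + 2.1²·0.88 + 0.78 + 1.4²·0.63] + 9.0174 = 7.2814 + 9.0174 = 16.2988.
Reliability = 16.2988 / 18.0774 = 0.902.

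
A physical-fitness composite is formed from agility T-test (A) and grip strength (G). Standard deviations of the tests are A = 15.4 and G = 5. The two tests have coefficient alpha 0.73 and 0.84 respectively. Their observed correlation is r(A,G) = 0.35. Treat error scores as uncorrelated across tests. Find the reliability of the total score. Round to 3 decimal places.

0.785

Var(A+G) = 15.4² + 5² + 2·[15.4·5·0.35] = 262.16 + 53.9 = 316.06.
Under uncorrelated errors the observed covariances equal the true-score covariances, so only the own-variance terms attenuate.
True-score variance = [15.4²·0.73 + 5²·0.84] + 53.9 = 194.127 + 53.9 = 248.027.
Reliability = 248.027 / 316.06 = 0.785.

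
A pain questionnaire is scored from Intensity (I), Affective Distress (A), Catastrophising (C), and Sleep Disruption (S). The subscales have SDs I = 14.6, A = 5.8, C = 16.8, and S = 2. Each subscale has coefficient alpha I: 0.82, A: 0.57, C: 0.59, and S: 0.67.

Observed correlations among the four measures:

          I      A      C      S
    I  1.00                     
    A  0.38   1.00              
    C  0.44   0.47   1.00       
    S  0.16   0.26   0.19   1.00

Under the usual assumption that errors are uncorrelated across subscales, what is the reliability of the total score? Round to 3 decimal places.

0.818

Var(I+A+C+S) = 14.6² + 5.8² + 16.8² + 2² + 2·[14.6·5.8·0.38 + 14.6·16.8·0.44 + 14.6·2·0.16 + 5.8·16.8·0.47 + 5.8·2·0.26 + 16.8·2·0.19] = 533.04 + 399.941 = 932.981.
Because errors are independent across components, Cov(Tᵢ,Tⱼ) = Cov(Xᵢ,Xⱼ); the off-diagonal part of the true-score variance is the same as above.
True-score variance = [14.6²·0.82 + 5.8²·0.57 + 16.8²·0.59 + 2²·0.67] + 399.941 = 363.168 + 399.941 = 763.108.
Reliability = 763.108 / 932.981 = 0.818.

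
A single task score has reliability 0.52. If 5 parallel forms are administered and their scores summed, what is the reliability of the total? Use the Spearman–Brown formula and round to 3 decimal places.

ρ_k = kρ / (1 + (k−1)ρ) = 5·0.52 / (1 + 4·0.52) = 2.600 / 3.080 = 0.844.

0.844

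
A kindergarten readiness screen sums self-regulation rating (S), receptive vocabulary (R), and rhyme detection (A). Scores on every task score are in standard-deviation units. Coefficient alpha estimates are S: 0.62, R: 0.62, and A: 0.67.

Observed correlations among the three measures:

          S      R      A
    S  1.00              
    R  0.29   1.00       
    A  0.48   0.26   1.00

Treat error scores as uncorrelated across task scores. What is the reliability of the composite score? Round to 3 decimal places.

0.785

Var(S+R+A) = 3 + 2·[0.29 + 0.48 + 0.26] = 3 + 2.06 = 5.06.
Under uncorrelated errors the observed covariances equal the true-score covariances, so only the own-variance terms attenuate.
True-score variance = [0.62 + 0.62 + 0.67] + 2.06 = 1.91 + 2.06 = 3.97.
Reliability = 3.97 / 5.06 = 0.785.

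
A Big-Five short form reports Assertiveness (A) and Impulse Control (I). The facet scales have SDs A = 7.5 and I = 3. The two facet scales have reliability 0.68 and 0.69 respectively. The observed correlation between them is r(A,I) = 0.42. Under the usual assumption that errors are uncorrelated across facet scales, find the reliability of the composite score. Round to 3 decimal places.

Var(A+I) = 7.5² + 3² + 2·[7.5·3·0.42] = 65.25 + 18.9 = 84.15.
With uncorrelated errors the cross-covariances are all true-score covariance, so they carry over unchanged; only the diagonal terms shrink to ρᵢσᵢ².
True-score variance = [7.5²·0.68 + 3²·0.69] + 18.9 = 44.46 + 18.9 = 63.36.
Reliability = 63.36 / 84.15 = 0.753.

0.753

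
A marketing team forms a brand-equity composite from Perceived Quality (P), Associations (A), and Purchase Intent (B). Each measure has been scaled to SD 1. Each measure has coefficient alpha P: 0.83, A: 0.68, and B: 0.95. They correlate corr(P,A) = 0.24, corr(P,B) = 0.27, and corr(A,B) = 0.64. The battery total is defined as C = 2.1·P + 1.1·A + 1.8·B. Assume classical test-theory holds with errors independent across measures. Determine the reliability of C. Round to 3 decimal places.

0.911

Var(C) = 2.1² + 1.1² + 1.8² + 2·[2.31·0.24 + 3.78·0.27 + 1.98·0.64] = 8.86 + 5.6844 = 14.5444.
Because errors are independent across components, Cov(Tᵢ,Tⱼ) = Cov(Xᵢ,Xⱼ); the off-diagonal part of the true-score variance is the same as above.
True-score variance = [2.1²·0.83 + 1.1²·0.68 + 1.8²·0.95] + 5.6844 = 7.5611 + 5.6844 = 13.2455.
Reliability = 13.2455 / 14.5444 = 0.911.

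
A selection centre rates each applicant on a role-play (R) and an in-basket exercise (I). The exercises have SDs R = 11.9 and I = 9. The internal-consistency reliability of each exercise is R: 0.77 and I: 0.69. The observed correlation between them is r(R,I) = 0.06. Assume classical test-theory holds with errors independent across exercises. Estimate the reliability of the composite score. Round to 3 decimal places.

0.755

Var(R+I) = 11.9² + 9² + 2·[11.9·9·0.06] = 222.61 + 12.852 = 235.462.
Because errors are independent across components, Cov(Tᵢ,Tⱼ) = Cov(Xᵢ,Xⱼ); the off-diagonal part of the true-score variance is the same as above.
True-score variance = [11.9²·0.77 + 9²·0.69] + 12.852 = 164.93 + 12.852 = 177.782.
Reliability = 177.782 / 235.462 = 0.755.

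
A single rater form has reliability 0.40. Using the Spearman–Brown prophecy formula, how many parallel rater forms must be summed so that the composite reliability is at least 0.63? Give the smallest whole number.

k ≥ ρ*(1−ρ₁)/(ρ₁(1−ρ*)) = 0.63·0.60 / (0.40·0.37) = 2.554.
Smallest integer k = 3.

3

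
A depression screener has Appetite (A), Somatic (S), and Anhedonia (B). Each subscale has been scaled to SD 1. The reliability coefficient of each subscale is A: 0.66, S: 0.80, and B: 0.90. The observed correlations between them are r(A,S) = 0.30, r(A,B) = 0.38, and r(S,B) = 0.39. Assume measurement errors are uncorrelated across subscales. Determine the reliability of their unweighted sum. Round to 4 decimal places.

Var(A+S+B) = 3 + 2·[0.30 + 0.38 + 0.39] = 3 + 2.14 = 5.14.
Under uncorrelated errors the observed covariances equal the true-score covariances, so only the own-variance terms attenuate.
True-score variance = [0.66 + 0.80 + 0.90] + 2.14 = 2.36 + 2.14 = 4.5.
Reliability = 4.5 / 5.14 = 0.8755.

0.8755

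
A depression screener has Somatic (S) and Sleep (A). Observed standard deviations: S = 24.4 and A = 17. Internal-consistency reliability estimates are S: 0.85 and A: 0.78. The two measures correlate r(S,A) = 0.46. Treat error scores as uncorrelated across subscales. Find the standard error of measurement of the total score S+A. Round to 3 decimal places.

Var(total) = 884.36 + 381.616 = 1265.98.
True-score variance = 731.476 + 381.616 = 1113.09, so reliability = 0.8792.
Error variance = 1265.98 − 1113.09 = 152.884; SEM = √152.884 = 12.365.

12.365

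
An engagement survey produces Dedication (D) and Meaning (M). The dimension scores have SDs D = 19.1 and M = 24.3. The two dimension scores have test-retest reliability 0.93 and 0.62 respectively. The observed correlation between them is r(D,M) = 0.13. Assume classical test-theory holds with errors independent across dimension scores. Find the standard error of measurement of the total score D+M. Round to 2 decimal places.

15.81

Var(total) = 955.3 + 120.674 = 1075.97.
True-score variance = 705.377 + 120.674 = 826.051, so reliability = 0.7677.
Error variance = 1075.97 − 826.051 = 249.923; SEM = √249.923 = 15.81.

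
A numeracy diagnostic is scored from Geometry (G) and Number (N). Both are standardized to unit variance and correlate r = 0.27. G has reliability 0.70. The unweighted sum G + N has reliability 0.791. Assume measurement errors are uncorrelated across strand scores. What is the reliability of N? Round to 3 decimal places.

0.769

Var(G+N) = 2 + 2·0.27 = 2.540.
True-score variance = ρ_G + ρ_N + 2·0.27, so 0.791 = (0.70 + ρ_N + 0.54) / 2.540.
ρ_N = 0.791·2.540 − 0.70 − 0.54 = 0.769.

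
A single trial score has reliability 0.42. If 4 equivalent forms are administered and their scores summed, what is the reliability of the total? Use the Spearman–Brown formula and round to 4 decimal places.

ρ_k = kρ / (1 + (k−1)ρ) = 4·0.42 / (1 + 3·0.42) = 1.680 / 2.260 = 0.7434.

0.7434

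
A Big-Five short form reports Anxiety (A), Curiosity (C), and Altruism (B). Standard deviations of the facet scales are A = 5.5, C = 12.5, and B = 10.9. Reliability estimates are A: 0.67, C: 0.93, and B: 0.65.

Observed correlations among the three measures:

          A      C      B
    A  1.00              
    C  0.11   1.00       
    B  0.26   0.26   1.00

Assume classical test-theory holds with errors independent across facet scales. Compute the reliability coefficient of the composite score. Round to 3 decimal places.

0.852

Var(A+C+B) = 5.5² + 12.5² + 10.9² + 2·[5.5·12.5·0.11 + 5.5·10.9·0.26 + 12.5·10.9·0.26] = 305.31 + 117.149 = 422.459.
Under uncorrelated errors the observed covariances equal the true-score covariances, so only the own-variance terms attenuate.
True-score variance = [5.5²·0.67 + 12.5²·0.93 + 10.9²·0.65] + 117.149 = 242.806 + 117.149 = 359.956.
Reliability = 359.956 / 422.459 = 0.852.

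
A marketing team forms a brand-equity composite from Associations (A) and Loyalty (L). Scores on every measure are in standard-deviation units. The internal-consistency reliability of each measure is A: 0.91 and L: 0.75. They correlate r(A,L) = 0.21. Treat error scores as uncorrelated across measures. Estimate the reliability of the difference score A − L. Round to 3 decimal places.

Var(A−L) = 1 + 1 − 2·0.21 = 2 − 0.42 = 1.58.
Under uncorrelated errors the observed covariances equal the true-score covariances, so only the own-variance terms attenuate.
True-score variance = [0.91 + 0.75] − 0.42 = 1.66 − 0.42 = 1.24.
Reliability = 1.24 / 1.58 = 0.785.

0.785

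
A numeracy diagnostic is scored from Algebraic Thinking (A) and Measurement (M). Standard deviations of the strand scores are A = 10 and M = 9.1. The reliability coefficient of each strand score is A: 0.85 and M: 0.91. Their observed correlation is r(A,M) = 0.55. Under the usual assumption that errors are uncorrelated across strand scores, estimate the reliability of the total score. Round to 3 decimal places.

Var(A+M) = 10² + 9.1² + 2·[10·9.1·0.55] = 182.81 + 100.1 = 282.91.
With uncorrelated errors the cross-covariances are all true-score covariance, so they carry over unchanged; only the diagonal terms shrink to ρᵢσᵢ².
True-score variance = [10²·0.85 + 9.1²·0.91] + 100.1 = 160.357 + 100.1 = 260.457.
Reliability = 260.457 / 282.91 = 0.921.

0.921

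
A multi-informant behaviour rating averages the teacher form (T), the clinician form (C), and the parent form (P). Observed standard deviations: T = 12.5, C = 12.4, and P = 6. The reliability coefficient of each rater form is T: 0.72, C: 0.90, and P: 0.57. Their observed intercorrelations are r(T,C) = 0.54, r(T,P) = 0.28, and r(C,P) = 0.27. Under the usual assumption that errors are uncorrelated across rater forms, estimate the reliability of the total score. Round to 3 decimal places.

0.875

Var(T+C+P) = 12.5² + 12.4² + 6² + 2·[12.5·12.4·0.54 + 12.5·6·0.28 + 12.4·6·0.27] = 346.01 + 249.576 = 595.586.
Because errors are independent across components, Cov(Tᵢ,Tⱼ) = Cov(Xᵢ,Xⱼ); the off-diagonal part of the true-score variance is the same as above.
True-score variance = [12.5²·0.72 + 12.4²·0.90 + 6²·0.57] + 249.576 = 271.404 + 249.576 = 520.98.
Reliability = 520.98 / 595.586 = 0.875.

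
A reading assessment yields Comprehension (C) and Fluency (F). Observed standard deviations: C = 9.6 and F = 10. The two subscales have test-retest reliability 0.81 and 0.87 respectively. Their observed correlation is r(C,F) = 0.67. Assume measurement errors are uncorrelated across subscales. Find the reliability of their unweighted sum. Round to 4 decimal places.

0.9049

Var(C+F) = 9.6² + 10² + 2·[9.6·10·0.67] = 192.16 + 128.64 = 320.8.
Because errors are independent across components, Cov(Tᵢ,Tⱼ) = Cov(Xᵢ,Xⱼ); the off-diagonal part of the true-score variance is the same as above.
True-score variance = [9.6²·0.81 + 10²·0.87] + 128.64 = 161.65 + 128.64 = 290.29.
Reliability = 290.29 / 320.8 = 0.9049.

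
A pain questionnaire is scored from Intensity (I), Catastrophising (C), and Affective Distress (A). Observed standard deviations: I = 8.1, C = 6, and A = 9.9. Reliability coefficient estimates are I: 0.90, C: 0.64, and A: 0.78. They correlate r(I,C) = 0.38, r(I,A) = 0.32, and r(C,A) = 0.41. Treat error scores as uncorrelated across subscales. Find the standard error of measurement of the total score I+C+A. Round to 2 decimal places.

Var(total) = 199.62 + 136.966 = 336.586.
True-score variance = 158.537 + 136.966 = 295.502, so reliability = 0.8779.
Error variance = 336.586 − 295.502 = 41.0832; SEM = √41.0832 = 6.41.

6.41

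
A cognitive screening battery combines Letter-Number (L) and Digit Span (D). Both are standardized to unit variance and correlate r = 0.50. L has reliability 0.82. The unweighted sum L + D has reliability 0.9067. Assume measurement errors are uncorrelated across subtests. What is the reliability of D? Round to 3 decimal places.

Var(L+D) = 2 + 2·0.50 = 3.000.
True-score variance = ρ_L + ρ_D + 2·0.50, so 0.9067 = (0.82 + ρ_D + 1.00) / 3.000.
ρ_D = 0.9067·3.000 − 0.82 − 1.00 = 0.900.

0.900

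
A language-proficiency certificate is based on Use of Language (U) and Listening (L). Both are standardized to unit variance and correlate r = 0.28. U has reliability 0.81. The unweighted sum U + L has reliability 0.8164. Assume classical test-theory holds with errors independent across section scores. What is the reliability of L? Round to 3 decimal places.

Var(U+L) = 2 + 2·0.28 = 2.560.
True-score variance = ρ_U + ρ_L + 2·0.28, so 0.8164 = (0.81 + ρ_L + 0.56) / 2.560.
ρ_L = 0.8164·2.560 − 0.81 − 0.56 = 0.720.

0.720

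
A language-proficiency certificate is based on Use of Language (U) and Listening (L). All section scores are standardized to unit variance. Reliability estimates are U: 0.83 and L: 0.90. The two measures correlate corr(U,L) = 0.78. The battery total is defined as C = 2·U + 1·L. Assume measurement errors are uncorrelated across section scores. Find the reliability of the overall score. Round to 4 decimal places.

Var(C) = 2² + 1 + 2·[2·0.78] = 5 + 3.12 = 8.12.
With uncorrelated errors the cross-covariances are all true-score covariance, so they carry over unchanged; only the diagonal terms shrink to ρᵢσᵢ².
True-score variance = [2²·0.83 + 0.90] + 3.12 = 4.22 + 3.12 = 7.34.
Reliability = 7.34 / 8.12 = 0.9039.

0.9039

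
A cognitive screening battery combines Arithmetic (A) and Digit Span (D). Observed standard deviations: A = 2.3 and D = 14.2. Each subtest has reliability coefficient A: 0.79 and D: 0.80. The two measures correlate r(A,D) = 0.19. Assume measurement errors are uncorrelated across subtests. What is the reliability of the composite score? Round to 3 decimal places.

Var(A+D) = 2.3² + 14.2² + 2·[2.3·14.2·0.19] = 206.93 + 12.4108 = 219.341.
With uncorrelated errors the cross-covariances are all true-score covariance, so they carry over unchanged; only the diagonal terms shrink to ρᵢσᵢ².
True-score variance = [2.3²·0.79 + 14.2²·0.80] + 12.4108 = 165.491 + 12.4108 = 177.902.
Reliability = 177.902 / 219.341 = 0.811.

0.811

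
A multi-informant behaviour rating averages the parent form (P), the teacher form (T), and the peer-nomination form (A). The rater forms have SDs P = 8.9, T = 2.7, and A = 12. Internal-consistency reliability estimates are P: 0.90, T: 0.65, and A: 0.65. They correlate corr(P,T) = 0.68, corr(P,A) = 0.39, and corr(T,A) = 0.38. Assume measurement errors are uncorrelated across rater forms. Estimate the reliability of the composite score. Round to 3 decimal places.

Var(P+T+A) = 8.9² + 2.7² + 12² + 2·[8.9·2.7·0.68 + 8.9·12·0.39 + 2.7·12·0.38] = 230.5 + 140.609 = 371.109.
Under uncorrelated errors the observed covariances equal the true-score covariances, so only the own-variance terms attenuate.
True-score variance = [8.9²·0.90 + 2.7²·0.65 + 12²·0.65] + 140.609 = 169.628 + 140.609 = 310.236.
Reliability = 310.236 / 371.109 = 0.836.

0.836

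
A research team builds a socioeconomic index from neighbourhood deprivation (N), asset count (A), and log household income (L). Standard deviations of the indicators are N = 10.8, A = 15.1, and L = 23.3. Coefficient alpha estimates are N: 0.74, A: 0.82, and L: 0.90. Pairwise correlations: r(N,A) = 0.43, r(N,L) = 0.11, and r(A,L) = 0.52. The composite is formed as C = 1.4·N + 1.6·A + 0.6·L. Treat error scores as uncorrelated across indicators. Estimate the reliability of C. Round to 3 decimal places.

0.893

Var(C) = 1.4²·10.8² + 1.6²·15.1² + 0.6²·23.3² + 2·[2.24·10.8·15.1·0.43 + 0.84·10.8·23.3·0.11 + 0.96·15.1·23.3·0.52] = 1007.76 + 711.927 = 1719.69.
Under uncorrelated errors the observed covariances equal the true-score covariances, so only the own-variance terms attenuate.
True-score variance = [1.4²·10.8²·0.74 + 1.6²·15.1²·0.82 + 0.6²·23.3²·0.90] + 711.927 = 823.71 + 711.927 = 1535.64.
Reliability = 1535.64 / 1719.69 = 0.893.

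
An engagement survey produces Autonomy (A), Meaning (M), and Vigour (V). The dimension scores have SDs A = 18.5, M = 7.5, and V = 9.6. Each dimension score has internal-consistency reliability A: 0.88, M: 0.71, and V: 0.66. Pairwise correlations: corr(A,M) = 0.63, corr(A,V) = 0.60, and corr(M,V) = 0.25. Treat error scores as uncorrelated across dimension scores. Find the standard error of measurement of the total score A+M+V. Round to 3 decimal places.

Var(total) = 490.66 + 423.945 = 914.605.
True-score variance = 401.943 + 423.945 = 825.888, so reliability = 0.9030.
Error variance = 914.605 − 825.888 = 88.7169; SEM = √88.7169 = 9.419.

9.419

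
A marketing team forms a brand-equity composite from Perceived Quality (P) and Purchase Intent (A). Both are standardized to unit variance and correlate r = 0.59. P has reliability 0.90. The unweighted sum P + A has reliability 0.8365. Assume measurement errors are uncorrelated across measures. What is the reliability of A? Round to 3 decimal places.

Var(P+A) = 2 + 2·0.59 = 3.180.
True-score variance = ρ_P + ρ_A + 2·0.59, so 0.8365 = (0.90 + ρ_A + 1.18) / 3.180.
ρ_A = 0.8365·3.180 − 0.90 − 1.18 = 0.580.

0.580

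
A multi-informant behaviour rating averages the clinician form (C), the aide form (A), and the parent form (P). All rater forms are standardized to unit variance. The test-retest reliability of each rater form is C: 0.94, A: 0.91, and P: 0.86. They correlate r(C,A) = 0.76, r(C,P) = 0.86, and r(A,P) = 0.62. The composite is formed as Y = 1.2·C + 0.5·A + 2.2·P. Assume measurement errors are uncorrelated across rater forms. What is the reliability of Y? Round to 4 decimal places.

Var(Y) = 1.2² + 0.5² + 2.2² + 2·[0.6·0.76 + 2.64·0.86 + 1.1·0.62] = 6.53 + 6.8168 = 13.3468.
Because errors are independent across components, Cov(Tᵢ,Tⱼ) = Cov(Xᵢ,Xⱼ); the off-diagonal part of the true-score variance is the same as above.
True-score variance = [1.2²·0.94 + 0.5²·0.91 + 2.2²·0.86] + 6.8168 = 5.7435 + 6.8168 = 12.5603.
Reliability = 12.5603 / 13.3468 = 0.9411.

0.9411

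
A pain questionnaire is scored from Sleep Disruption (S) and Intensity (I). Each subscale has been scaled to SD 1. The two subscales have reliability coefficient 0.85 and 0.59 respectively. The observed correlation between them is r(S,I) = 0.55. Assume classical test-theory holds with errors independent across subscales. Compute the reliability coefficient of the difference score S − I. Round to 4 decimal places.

Var(S−I) = 1 + 1 − 2·0.55 = 2 − 1.1 = 0.9.
Because errors are independent across components, Cov(Tᵢ,Tⱼ) = Cov(Xᵢ,Xⱼ); the off-diagonal part of the true-score variance is the same as above.
True-score variance = [0.85 + 0.59] − 1.1 = 1.44 − 1.1 = 0.34.
Reliability = 0.34 / 0.9 = 0.3778.

0.3778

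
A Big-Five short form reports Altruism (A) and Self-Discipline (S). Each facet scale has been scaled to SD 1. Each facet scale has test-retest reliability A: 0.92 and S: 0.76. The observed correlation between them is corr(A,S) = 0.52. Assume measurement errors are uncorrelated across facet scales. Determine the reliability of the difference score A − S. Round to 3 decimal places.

0.667

Var(A−S) = 1 + 1 − 2·0.52 = 2 − 1.04 = 0.96.
Under uncorrelated errors the observed covariances equal the true-score covariances, so only the own-variance terms attenuate.
True-score variance = [0.92 + 0.76] − 1.04 = 1.68 − 1.04 = 0.64.
Reliability = 0.64 / 0.96 = 0.667.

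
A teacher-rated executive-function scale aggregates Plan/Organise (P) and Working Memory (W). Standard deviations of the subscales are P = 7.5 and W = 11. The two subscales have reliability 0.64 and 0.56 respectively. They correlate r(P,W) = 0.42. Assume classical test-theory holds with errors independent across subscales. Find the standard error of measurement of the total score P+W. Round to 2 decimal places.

Var(total) = 177.25 + 69.3 = 246.55.
True-score variance = 103.76 + 69.3 = 173.06, so reliability = 0.7019.
Error variance = 246.55 − 173.06 = 73.49; SEM = √73.49 = 8.57.

8.57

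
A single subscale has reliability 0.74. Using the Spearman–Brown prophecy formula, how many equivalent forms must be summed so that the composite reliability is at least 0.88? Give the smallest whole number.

k ≥ ρ*(1−ρ₁)/(ρ₁(1−ρ*)) = 0.88·0.26 / (0.74·0.12) = 2.577.
Smallest integer k = 3.

3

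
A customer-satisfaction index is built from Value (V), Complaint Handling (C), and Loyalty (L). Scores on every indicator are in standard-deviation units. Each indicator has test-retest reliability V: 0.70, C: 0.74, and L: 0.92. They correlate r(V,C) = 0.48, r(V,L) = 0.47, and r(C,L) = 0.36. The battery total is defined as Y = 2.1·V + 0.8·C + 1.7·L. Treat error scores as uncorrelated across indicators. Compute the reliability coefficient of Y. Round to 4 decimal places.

Var(Y) = 2.1² + 0.8² + 1.7² + 2·[1.68·0.48 + 3.57·0.47 + 1.36·0.36] = 7.94 + 5.9478 = 13.8878.
With uncorrelated errors the cross-covariances are all true-score covariance, so they carry over unchanged; only the diagonal terms shrink to ρᵢσᵢ².
True-score variance = [2.1²·0.70 + 0.8²·0.74 + 1.7²·0.92] + 5.9478 = 6.2194 + 5.9478 = 12.1672.
Reliability = 12.1672 / 13.8878 = 0.8761.

0.8761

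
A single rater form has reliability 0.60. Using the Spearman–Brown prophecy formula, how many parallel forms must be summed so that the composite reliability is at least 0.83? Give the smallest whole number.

4

k ≥ ρ*(1−ρ₁)/(ρ₁(1−ρ*)) = 0.83·0.40 / (0.60·0.17) = 3.255.
Smallest integer k = 4.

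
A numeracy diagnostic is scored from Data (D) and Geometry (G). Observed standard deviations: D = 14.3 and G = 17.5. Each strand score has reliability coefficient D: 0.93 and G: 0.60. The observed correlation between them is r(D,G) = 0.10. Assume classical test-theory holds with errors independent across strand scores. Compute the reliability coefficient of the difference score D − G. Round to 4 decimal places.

Var(D−G) = 14.3² + 17.5² − 2·14.3·17.5·0.10 = 510.74 − 50.05 = 460.69.
With uncorrelated errors the cross-covariances are all true-score covariance, so they carry over unchanged; only the diagonal terms shrink to ρᵢσᵢ².
True-score variance = [14.3²·0.93 + 17.5²·0.60] − 50.05 = 373.926 − 50.05 = 323.876.
Reliability = 323.876 / 460.69 = 0.7030.

0.7030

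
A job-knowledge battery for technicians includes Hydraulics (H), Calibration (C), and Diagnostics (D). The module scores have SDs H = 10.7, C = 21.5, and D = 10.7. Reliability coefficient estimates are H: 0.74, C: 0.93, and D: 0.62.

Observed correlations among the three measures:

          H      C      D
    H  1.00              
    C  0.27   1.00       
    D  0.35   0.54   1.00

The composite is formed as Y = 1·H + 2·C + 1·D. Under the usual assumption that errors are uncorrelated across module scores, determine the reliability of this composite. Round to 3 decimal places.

Var(Y) = 10.7² + 2²·21.5² + 10.7² + 2·[2·10.7·21.5·0.27 + 10.7·10.7·0.35 + 2·21.5·10.7·0.54] = 2077.98 + 825.505 = 2903.49.
Under uncorrelated errors the observed covariances equal the true-score covariances, so only the own-variance terms attenuate.
True-score variance = [10.7²·0.74 + 2²·21.5²·0.93 + 10.7²·0.62] + 825.505 = 1875.28 + 825.505 = 2700.78.
Reliability = 2700.78 / 2903.49 = 0.930.

0.930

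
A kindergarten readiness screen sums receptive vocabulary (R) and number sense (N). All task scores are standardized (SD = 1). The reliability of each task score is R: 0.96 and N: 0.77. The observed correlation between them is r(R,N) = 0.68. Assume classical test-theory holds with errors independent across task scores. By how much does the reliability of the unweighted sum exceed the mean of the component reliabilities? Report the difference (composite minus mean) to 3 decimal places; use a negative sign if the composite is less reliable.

0.055

Var(sum) = 2 + 1.36 = 3.36; true-score variance = 1.73 + 1.36 = 3.09; composite reliability = 0.9196.
Mean component reliability = 0.8650.
Difference = 0.9196 − 0.8650 = 0.055.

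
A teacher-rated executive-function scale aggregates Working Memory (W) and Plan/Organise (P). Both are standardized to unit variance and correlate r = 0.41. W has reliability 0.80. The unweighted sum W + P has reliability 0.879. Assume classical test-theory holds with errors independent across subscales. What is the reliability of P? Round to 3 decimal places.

0.859

Var(W+P) = 2 + 2·0.41 = 2.820.
True-score variance = ρ_W + ρ_P + 2·0.41, so 0.879 = (0.80 + ρ_P + 0.82) / 2.820.
ρ_P = 0.879·2.820 − 0.80 − 0.82 = 0.859.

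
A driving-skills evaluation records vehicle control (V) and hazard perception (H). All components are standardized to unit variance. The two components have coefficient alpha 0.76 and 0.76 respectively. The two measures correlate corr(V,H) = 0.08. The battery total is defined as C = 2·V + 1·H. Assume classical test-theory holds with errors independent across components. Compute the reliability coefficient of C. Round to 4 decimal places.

Var(C) = 2² + 1 + 2·[2·0.08] = 5 + 0.32 = 5.32.
Because errors are independent across components, Cov(Tᵢ,Tⱼ) = Cov(Xᵢ,Xⱼ); the off-diagonal part of the true-score variance is the same as above.
True-score variance = [2²·0.76 + 0.76] + 0.32 = 3.8 + 0.32 = 4.12.
Reliability = 4.12 / 5.32 = 0.7744.

0.7744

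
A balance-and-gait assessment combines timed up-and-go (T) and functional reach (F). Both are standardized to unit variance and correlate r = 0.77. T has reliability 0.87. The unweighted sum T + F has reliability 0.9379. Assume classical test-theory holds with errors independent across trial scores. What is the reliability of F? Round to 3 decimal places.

0.910

Var(T+F) = 2 + 2·0.77 = 3.540.
True-score variance = ρ_T + ρ_F + 2·0.77, so 0.9379 = (0.87 + ρ_F + 1.54) / 3.540.
ρ_F = 0.9379·3.540 − 0.87 − 1.54 = 0.910.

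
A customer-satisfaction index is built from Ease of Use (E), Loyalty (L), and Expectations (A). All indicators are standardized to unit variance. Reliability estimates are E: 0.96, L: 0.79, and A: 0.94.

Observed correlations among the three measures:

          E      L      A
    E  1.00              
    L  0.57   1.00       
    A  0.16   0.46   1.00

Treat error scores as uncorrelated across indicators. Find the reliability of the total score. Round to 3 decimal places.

0.942

Var(E+L+A) = 3 + 2·[0.57 + 0.16 + 0.46] = 3 + 2.38 = 5.38.
Under uncorrelated errors the observed covariances equal the true-score covariances, so only the own-variance terms attenuate.
True-score variance = [0.96 + 0.79 + 0.94] + 2.38 = 2.69 + 2.38 = 5.07.
Reliability = 5.07 / 5.38 = 0.942.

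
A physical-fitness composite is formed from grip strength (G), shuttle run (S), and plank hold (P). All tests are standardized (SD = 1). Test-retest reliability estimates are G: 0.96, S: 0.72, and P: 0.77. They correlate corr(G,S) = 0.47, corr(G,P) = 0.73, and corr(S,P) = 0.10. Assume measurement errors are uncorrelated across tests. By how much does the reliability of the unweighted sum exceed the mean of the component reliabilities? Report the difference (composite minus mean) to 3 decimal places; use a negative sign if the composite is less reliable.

Var(sum) = 3 + 2.6 = 5.6; true-score variance = 2.45 + 2.6 = 5.05; composite reliability = 0.9018.
Mean component reliability = 0.8167.
Difference = 0.9018 − 0.8167 = 0.085.

0.085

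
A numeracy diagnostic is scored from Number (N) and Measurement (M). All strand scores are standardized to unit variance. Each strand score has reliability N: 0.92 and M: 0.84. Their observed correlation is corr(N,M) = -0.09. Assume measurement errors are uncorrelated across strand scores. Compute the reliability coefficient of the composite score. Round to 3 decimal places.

0.868

Var(N+M) = 2 + 2·[(-0.09)] = 2 − 0.18 = 1.82.
Because errors are independent across components, Cov(Tᵢ,Tⱼ) = Cov(Xᵢ,Xⱼ); the off-diagonal part of the true-score variance is the same as above.
True-score variance = [0.92 + 0.84] − 0.18 = 1.76 − 0.18 = 1.58.
Reliability = 1.58 / 1.82 = 0.868.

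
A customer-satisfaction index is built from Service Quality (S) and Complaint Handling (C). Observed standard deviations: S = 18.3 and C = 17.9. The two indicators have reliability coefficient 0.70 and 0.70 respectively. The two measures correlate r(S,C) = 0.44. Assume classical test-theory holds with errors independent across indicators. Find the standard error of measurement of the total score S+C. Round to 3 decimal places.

14.021

Var(total) = 655.3 + 288.262 = 943.562.
True-score variance = 458.71 + 288.262 = 746.972, so reliability = 0.7917.
Error variance = 943.562 − 746.972 = 196.59; SEM = √196.59 = 14.021.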